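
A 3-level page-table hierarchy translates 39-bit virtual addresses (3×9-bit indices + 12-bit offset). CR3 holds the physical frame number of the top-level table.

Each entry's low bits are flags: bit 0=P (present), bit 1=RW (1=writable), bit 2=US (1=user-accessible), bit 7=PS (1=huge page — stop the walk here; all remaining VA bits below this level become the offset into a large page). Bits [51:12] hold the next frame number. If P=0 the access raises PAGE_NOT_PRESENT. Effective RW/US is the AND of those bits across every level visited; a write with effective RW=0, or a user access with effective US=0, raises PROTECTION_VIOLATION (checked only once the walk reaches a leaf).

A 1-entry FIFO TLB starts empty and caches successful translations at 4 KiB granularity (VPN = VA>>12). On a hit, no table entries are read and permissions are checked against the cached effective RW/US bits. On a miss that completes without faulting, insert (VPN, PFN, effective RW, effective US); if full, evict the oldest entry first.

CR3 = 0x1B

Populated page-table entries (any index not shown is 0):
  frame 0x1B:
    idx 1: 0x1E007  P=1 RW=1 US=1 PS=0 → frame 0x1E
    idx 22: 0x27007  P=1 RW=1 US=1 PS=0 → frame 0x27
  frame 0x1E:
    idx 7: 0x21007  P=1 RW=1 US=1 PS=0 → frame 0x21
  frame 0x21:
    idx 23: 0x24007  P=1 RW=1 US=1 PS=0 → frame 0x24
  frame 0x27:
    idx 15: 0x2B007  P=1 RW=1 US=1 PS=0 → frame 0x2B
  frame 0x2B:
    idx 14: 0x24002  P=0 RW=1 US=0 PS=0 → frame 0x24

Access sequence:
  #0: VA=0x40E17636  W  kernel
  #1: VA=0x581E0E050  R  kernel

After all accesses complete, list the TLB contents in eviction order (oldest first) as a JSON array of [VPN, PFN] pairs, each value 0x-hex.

Per-access translation:
#0 VA=0x40E17636 (w,kernel):
  lvl0: tbl 0x1B, slot 1 ⇒ 0x1E007 (P1/RW1/US1/PS0)
  lvl1: tbl 0x1E, slot 7 ⇒ 0x21007 (P1/RW1/US1/PS0)
  lvl2: tbl 0x21, slot 23 ⇒ 0x24007 (P1/RW1/US1/PS0)
  ⇒ phys 0x24636  [3 reads]
#1 VA=0x581E0E050 (r,kernel):
  lvl0: tbl 0x1B, slot 22 ⇒ 0x27007 (P1/RW1/US1/PS0)
  lvl1: tbl 0x27, slot 15 ⇒ 0x2B007 (P1/RW1/US1/PS0)
  lvl2: tbl 0x2B, slot 14 ⇒ 0x24002 (P0/RW1/US0/PS0)
  ✗ PAGE_NOT_PRESENT  [3 reads]

TLB: [["0x40E17", "0x24"]]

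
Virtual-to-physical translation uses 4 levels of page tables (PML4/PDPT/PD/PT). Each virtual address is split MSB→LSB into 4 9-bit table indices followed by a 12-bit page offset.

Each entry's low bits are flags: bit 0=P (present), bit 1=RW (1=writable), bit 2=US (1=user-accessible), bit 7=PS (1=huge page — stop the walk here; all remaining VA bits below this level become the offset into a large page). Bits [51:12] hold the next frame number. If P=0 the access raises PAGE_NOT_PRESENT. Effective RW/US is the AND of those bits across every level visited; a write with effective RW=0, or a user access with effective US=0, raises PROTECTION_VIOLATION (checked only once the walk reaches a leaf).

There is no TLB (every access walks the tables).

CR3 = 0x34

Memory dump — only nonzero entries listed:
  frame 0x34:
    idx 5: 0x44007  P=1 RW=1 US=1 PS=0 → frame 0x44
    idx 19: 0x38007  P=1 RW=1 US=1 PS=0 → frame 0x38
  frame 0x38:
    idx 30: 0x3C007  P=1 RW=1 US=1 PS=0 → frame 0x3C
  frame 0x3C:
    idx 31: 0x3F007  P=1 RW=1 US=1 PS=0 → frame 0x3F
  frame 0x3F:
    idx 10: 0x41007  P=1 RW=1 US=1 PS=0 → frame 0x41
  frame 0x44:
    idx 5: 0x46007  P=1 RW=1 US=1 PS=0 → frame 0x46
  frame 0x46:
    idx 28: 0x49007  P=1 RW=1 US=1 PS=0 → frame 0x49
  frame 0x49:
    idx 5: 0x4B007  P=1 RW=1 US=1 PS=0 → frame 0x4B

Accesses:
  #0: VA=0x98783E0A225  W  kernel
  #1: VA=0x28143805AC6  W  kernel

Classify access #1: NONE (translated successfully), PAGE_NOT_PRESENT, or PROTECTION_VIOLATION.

Per-access translation:
#0 VA=0x98783E0A225 (w,kernel):
  lvl0: tbl 0x34, slot 19 ⇒ 0x38007 (P1/RW1/US1/PS0)
  lvl1: tbl 0x38, slot 30 ⇒ 0x3C007 (P1/RW1/US1/PS0)
  lvl2: tbl 0x3C, slot 31 ⇒ 0x3F007 (P1/RW1/US1/PS0)
  lvl3: tbl 0x3F, slot 10 ⇒ 0x41007 (P1/RW1/US1/PS0)
  ⇒ phys 0x41225  [4 reads]
#1 VA=0x28143805AC6 (w,kernel):
  lvl0: tbl 0x34, slot 5 ⇒ 0x44007 (P1/RW1/US1/PS0)
  lvl1: tbl 0x44, slot 5 ⇒ 0x46007 (P1/RW1/US1/PS0)
  lvl2: tbl 0x46, slot 28 ⇒ 0x49007 (P1/RW1/US1/PS0)
  lvl3: tbl 0x49, slot 5 ⇒ 0x4B007 (P1/RW1/US1/PS0)
  ⇒ phys 0x4BAC6  [4 reads]

Access #1 fault: NONE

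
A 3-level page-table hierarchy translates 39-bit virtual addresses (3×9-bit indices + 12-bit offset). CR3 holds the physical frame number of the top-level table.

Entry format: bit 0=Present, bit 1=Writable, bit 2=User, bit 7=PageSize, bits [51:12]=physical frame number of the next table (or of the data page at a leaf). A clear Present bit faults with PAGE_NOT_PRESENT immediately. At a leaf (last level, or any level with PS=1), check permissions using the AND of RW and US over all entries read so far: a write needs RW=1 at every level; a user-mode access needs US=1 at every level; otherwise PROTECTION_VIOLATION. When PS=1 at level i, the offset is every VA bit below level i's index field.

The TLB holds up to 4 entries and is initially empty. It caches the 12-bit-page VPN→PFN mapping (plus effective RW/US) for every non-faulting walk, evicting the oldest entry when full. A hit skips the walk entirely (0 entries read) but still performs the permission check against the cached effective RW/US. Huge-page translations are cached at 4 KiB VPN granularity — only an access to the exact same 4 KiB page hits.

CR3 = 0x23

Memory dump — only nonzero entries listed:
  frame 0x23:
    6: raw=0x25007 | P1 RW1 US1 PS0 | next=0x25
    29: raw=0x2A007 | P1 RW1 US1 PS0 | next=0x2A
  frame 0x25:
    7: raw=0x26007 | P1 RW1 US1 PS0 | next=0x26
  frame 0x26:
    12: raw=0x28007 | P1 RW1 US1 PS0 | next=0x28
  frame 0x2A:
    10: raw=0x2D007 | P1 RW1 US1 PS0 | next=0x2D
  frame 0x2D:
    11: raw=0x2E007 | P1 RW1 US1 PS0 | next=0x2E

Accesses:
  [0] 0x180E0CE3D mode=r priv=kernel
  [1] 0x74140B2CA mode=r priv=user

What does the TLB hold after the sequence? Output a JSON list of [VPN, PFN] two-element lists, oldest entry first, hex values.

Per-access translation:
#0 VA=0x180E0CE3D (r,kernel):
  [0] read 0x23 idx=6: raw=0x25007 flags P=1 W=1 U=1 S=0
  [1] read 0x25 idx=7: raw=0x26007 flags P=1 W=1 U=1 S=0
  [2] read 0x26 idx=12: raw=0x28007 flags P=1 W=1 U=1 S=0
  → PA=0x28E3D  (3 entries read)
#1 VA=0x74140B2CA (r,user):
  [0] read 0x23 idx=29: raw=0x2A007 flags P=1 W=1 U=1 S=0
  [1] read 0x2A idx=10: raw=0x2D007 flags P=1 W=1 U=1 S=0
  [2] read 0x2D idx=11: raw=0x2E007 flags P=1 W=1 U=1 S=0
  → PA=0x2E2CA  (3 entries read)

TLB: [["0x180E0C", "0x28"], ["0x74140B", "0x2E"]]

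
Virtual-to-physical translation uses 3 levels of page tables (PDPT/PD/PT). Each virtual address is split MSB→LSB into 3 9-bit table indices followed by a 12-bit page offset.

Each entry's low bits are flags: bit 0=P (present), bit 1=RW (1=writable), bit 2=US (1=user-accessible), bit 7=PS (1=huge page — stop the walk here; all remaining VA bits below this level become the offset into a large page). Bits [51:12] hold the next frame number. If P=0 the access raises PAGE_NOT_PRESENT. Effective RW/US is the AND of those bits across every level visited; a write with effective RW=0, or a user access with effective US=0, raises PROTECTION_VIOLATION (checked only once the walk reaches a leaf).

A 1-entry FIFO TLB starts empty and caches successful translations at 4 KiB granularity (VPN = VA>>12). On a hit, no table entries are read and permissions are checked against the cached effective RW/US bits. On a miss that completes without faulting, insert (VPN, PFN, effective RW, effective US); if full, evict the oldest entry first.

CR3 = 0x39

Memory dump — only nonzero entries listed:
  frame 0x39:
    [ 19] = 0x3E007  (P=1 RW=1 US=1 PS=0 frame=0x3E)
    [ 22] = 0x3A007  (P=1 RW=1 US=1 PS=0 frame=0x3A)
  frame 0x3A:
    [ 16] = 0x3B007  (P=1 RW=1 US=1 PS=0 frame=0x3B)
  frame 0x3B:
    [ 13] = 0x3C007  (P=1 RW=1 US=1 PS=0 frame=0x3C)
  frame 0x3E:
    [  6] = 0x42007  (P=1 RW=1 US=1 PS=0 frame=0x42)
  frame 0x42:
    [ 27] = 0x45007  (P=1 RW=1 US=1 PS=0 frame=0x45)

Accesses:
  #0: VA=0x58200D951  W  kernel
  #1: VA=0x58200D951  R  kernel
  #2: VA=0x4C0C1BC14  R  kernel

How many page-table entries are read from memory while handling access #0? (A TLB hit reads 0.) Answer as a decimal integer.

Per-access translation:
#0 VA=0x58200D951 (w,kernel):
  [0] read 0x39 idx=22: raw=0x3A007 flags P=1 W=1 U=1 S=0
  [1] read 0x3A idx=16: raw=0x3B007 flags P=1 W=1 U=1 S=0
  [2] read 0x3B idx=13: raw=0x3C007 flags P=1 W=1 U=1 S=0
  ✓ 0x3C951  — 3 lookups
#1 VA=0x58200D951 (r,kernel):
  TLB hit vpn=0x58200D → PA=0x3C951
#2 VA=0x4C0C1BC14 (r,kernel):
  [0] read 0x39 idx=19: raw=0x3E007 flags P=1 W=1 U=1 S=0
  [1] read 0x3E idx=6: raw=0x42007 flags P=1 W=1 U=1 S=0
  [2] read 0x42 idx=27: raw=0x45007 flags P=1 W=1 U=1 S=0
  ✓ 0x45C14  — 3 lookups

Entries read for #0: 3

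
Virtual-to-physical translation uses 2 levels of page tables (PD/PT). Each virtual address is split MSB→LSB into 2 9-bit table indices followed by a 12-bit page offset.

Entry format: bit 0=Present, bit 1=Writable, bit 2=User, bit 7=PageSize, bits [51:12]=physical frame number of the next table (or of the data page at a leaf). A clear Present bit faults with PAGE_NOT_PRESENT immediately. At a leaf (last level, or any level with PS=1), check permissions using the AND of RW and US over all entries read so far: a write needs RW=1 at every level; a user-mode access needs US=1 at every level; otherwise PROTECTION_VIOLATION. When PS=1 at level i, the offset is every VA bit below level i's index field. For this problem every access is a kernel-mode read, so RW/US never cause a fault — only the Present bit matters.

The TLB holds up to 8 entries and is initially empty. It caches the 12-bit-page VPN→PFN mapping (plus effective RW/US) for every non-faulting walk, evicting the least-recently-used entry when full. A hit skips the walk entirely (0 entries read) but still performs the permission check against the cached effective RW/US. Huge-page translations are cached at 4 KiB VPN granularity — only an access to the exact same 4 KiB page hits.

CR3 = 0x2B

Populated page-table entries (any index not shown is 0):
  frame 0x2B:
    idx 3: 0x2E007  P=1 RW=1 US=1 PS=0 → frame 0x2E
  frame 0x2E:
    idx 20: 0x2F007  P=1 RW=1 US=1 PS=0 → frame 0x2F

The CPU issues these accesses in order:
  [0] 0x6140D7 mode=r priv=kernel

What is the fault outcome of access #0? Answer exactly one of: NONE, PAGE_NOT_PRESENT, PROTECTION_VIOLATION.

Trace:
#0 VA=0x6140D7 (r,kernel):
  lvl0: tbl 0x2B, slot 3 ⇒ 0x2E007 (P1/RW1/US1/PS0)
  lvl1: tbl 0x2E, slot 20 ⇒ 0x2F007 (P1/RW1/US1/PS0)
  ✓ 0x2F0D7  — 2 lookups

Access #0 fault: NONE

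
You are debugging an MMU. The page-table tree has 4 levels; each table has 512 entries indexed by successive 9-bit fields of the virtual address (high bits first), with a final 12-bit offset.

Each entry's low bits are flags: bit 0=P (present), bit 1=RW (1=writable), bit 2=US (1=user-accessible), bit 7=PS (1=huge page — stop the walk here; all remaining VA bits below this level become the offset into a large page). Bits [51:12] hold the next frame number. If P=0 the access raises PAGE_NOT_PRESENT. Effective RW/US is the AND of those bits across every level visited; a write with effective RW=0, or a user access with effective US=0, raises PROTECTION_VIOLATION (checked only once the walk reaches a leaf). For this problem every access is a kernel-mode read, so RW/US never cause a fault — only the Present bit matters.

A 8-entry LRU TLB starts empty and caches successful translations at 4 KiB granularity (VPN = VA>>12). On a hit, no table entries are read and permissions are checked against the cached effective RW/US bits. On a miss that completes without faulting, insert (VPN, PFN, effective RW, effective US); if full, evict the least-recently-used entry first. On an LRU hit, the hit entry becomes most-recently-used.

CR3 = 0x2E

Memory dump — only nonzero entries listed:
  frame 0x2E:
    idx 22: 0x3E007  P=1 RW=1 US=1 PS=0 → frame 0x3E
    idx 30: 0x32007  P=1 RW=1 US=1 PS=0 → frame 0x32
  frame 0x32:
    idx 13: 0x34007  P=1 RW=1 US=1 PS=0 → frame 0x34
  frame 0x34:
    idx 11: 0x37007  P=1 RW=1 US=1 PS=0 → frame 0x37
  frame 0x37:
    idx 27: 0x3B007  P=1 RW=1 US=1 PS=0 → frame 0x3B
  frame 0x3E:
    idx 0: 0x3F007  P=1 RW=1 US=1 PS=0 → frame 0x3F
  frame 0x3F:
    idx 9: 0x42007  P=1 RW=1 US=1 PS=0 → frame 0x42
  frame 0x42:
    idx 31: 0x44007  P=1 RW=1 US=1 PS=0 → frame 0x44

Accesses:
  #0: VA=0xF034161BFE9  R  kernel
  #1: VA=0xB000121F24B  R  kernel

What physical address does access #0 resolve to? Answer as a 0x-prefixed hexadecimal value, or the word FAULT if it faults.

Walk each access:
#0 VA=0xF034161BFE9 (r,kernel):
  L0 @0x2E[30] → 0x32007  P=1,RW=1,US=1,PS=0
  L1 @0x32[13] → 0x34007  P=1,RW=1,US=1,PS=0
  L2 @0x34[11] → 0x37007  P=1,RW=1,US=1,PS=0
  L3 @0x37[27] → 0x3B007  P=1,RW=1,US=1,PS=0
  ⇒ phys 0x3BFE9  [4 reads]
#1 VA=0xB000121F24B (r,kernel):
  L0 @0x2E[22] → 0x3E007  P=1,RW=1,US=1,PS=0
  L1 @0x3E[0] → 0x3F007  P=1,RW=1,US=1,PS=0
  L2 @0x3F[9] → 0x42007  P=1,RW=1,US=1,PS=0
  L3 @0x42[31] → 0x44007  P=1,RW=1,US=1,PS=0
  ⇒ phys 0x4424B  [4 reads]

Access #0 PA: 0x3BFE9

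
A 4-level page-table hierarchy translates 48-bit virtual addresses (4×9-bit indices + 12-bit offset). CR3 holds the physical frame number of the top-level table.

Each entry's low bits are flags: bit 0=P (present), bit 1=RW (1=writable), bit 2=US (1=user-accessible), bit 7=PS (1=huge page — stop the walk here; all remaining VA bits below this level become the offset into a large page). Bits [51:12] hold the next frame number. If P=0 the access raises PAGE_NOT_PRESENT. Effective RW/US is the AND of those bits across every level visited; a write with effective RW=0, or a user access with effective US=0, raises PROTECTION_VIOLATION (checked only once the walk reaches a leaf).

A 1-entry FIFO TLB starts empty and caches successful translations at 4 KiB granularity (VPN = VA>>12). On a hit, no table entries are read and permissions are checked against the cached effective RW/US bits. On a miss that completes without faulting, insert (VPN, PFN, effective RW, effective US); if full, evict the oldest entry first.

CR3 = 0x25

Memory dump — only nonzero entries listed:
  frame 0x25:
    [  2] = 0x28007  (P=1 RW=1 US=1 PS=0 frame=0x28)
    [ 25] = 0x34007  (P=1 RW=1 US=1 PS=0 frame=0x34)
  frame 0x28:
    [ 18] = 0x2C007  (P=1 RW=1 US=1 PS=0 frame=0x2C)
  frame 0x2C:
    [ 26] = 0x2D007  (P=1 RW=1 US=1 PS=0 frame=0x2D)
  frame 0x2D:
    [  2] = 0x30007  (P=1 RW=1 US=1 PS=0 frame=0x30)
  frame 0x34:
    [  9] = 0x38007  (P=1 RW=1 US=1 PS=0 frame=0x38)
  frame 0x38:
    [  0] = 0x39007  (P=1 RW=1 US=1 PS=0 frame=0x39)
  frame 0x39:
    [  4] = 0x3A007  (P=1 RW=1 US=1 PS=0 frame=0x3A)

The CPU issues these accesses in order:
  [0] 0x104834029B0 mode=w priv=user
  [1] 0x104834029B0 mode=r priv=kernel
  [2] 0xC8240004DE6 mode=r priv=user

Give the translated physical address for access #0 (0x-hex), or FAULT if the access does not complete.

Per-access translation:
#0 VA=0x104834029B0 (w,user):
  lvl0: tbl 0x25, slot 2 ⇒ 0x28007 (P1/RW1/US1/PS0)
  lvl1: tbl 0x28, slot 18 ⇒ 0x2C007 (P1/RW1/US1/PS0)
  lvl2: tbl 0x2C, slot 26 ⇒ 0x2D007 (P1/RW1/US1/PS0)
  lvl3: tbl 0x2D, slot 2 ⇒ 0x30007 (P1/RW1/US1/PS0)
  ⇒ phys 0x309B0  [4 reads]
#1 VA=0x104834029B0 (r,kernel):
  TLB hit vpn=0x10483402 → PA=0x309B0
#2 VA=0xC8240004DE6 (r,user):
  lvl0: tbl 0x25, slot 25 ⇒ 0x34007 (P1/RW1/US1/PS0)
  lvl1: tbl 0x34, slot 9 ⇒ 0x38007 (P1/RW1/US1/PS0)
  lvl2: tbl 0x38, slot 0 ⇒ 0x39007 (P1/RW1/US1/PS0)
  lvl3: tbl 0x39, slot 4 ⇒ 0x3A007 (P1/RW1/US1/PS0)
  ⇒ phys 0x3ADE6  [4 reads]

Access #0 PA: 0x309B0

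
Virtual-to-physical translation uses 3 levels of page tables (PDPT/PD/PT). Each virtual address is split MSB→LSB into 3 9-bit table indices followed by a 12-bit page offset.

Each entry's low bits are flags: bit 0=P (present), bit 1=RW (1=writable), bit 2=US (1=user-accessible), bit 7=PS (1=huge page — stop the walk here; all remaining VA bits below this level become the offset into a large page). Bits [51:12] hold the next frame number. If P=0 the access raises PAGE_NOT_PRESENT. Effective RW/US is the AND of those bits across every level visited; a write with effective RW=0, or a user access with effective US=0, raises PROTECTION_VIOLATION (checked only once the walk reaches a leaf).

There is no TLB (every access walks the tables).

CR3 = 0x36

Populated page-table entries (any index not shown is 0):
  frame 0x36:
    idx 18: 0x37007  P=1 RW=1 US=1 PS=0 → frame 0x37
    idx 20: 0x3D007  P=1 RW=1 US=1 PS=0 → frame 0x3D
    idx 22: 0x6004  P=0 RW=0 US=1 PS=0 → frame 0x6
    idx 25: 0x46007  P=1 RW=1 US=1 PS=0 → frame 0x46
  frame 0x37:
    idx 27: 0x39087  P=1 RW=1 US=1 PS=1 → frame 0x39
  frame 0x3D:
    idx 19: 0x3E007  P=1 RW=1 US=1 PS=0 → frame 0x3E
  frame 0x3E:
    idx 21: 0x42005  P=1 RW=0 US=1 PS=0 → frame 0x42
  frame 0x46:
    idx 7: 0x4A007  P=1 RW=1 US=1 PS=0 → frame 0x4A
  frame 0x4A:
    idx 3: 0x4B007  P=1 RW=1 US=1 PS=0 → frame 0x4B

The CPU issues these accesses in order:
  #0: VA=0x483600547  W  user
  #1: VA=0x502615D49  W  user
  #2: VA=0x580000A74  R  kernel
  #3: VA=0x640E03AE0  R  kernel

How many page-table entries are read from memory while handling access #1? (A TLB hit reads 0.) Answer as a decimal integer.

Walk each access:
#0 VA=0x483600547 (w,user):
  L0 @0x36[18] → 0x37007  P=1,RW=1,US=1,PS=0
  L1 @0x37[27] → 0x39087  P=1,RW=1,US=1,PS=1
  → PA=0x39547 (huge @L1)  (2 entries read)
#1 VA=0x502615D49 (w,user):
  L0 @0x36[20] → 0x3D007  P=1,RW=1,US=1,PS=0
  L1 @0x3D[19] → 0x3E007  P=1,RW=1,US=1,PS=0
  L2 @0x3E[21] → 0x42005  P=1,RW=0,US=1,PS=0
  → PROTECTION_VIOLATION  (3 entries read)
#2 VA=0x580000A74 (r,kernel):
  L0 @0x36[22] → 0x6004  P=0,RW=0,US=1,PS=0
  → PAGE_NOT_PRESENT  (1 entries read)
#3 VA=0x640E03AE0 (r,kernel):
  L0 @0x36[25] → 0x46007  P=1,RW=1,US=1,PS=0
  L1 @0x46[7] → 0x4A007  P=1,RW=1,US=1,PS=0
  L2 @0x4A[3] → 0x4B007  P=1,RW=1,US=1,PS=0
  → PA=0x4BAE0  (3 entries read)

Entries read for #1: 3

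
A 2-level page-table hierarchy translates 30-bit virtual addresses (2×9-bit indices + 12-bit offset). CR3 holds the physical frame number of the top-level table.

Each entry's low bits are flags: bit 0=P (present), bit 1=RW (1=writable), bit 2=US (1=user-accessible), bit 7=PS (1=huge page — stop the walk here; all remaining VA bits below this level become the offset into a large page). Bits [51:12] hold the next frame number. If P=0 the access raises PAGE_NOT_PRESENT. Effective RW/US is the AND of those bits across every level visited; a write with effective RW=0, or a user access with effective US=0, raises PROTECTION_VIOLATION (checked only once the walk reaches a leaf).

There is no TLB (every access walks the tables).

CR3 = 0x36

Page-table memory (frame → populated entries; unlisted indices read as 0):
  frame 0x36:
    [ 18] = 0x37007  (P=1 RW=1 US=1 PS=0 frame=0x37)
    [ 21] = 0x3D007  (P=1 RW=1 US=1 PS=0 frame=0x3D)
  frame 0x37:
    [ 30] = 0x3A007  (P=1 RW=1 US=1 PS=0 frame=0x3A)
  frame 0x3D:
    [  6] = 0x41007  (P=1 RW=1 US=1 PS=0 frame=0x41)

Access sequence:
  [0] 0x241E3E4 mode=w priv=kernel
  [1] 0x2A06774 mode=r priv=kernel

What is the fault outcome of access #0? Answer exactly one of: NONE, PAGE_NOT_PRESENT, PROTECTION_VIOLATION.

Trace:
#0 VA=0x241E3E4 (w,kernel):
  L0 @0x36[18] → 0x37007  P=1,RW=1,US=1,PS=0
  L1 @0x37[30] → 0x3A007  P=1,RW=1,US=1,PS=0
  → PA=0x3A3E4  (2 entries read)
#1 VA=0x2A06774 (r,kernel):
  L0 @0x36[21] → 0x3D007  P=1,RW=1,US=1,PS=0
  L1 @0x3D[6] → 0x41007  P=1,RW=1,US=1,PS=0
  → PA=0x41774  (2 entries read)

Access #0 fault: NONE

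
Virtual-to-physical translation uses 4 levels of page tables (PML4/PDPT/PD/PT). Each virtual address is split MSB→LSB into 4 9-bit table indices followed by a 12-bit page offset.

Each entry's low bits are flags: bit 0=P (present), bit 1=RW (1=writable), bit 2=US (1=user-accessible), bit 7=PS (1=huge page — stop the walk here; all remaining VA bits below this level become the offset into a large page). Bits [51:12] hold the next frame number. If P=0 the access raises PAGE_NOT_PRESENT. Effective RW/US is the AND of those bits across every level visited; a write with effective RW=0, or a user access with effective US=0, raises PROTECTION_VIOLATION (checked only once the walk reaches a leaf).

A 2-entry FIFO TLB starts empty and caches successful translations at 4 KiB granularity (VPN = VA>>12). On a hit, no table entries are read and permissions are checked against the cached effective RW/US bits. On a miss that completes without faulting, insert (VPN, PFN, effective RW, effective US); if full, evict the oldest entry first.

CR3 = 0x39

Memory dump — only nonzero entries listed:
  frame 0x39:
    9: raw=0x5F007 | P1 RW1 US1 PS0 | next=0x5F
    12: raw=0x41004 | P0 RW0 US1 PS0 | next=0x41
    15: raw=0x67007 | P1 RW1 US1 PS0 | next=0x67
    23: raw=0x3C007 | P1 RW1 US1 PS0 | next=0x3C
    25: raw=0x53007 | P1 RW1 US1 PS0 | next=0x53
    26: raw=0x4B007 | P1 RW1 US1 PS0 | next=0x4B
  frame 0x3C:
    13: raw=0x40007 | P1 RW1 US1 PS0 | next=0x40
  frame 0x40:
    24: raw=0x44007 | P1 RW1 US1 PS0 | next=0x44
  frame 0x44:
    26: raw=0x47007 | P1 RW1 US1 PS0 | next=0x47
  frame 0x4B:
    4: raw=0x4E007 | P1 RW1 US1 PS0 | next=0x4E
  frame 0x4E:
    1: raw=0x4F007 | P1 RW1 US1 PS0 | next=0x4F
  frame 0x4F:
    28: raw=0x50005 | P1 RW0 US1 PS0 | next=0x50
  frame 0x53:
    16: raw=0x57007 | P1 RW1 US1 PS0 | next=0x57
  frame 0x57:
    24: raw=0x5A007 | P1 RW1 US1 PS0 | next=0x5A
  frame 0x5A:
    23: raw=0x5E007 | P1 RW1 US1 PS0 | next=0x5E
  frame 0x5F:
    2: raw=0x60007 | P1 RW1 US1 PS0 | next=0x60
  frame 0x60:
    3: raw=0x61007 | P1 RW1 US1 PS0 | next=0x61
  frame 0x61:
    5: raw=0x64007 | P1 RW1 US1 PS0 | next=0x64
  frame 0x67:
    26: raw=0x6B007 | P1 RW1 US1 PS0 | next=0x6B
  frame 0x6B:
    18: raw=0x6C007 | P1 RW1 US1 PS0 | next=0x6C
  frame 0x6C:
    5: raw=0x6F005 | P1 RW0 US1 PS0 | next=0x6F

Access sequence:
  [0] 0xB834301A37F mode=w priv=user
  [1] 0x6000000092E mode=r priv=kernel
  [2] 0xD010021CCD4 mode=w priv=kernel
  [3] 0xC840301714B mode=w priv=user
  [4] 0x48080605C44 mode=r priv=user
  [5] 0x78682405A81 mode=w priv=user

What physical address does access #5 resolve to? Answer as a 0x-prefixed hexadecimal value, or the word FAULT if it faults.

Walk each access:
#0 VA=0xB834301A37F (w,user):
  [0] read 0x39 idx=23: raw=0x3C007 flags P=1 W=1 U=1 S=0
  [1] read 0x3C idx=13: raw=0x40007 flags P=1 W=1 U=1 S=0
  [2] read 0x40 idx=24: raw=0x44007 flags P=1 W=1 U=1 S=0
  [3] read 0x44 idx=26: raw=0x47007 flags P=1 W=1 U=1 S=0
  ⇒ phys 0x4737F  [4 reads]
#1 VA=0x6000000092E (r,kernel):
  [0] read 0x39 idx=12: raw=0x41004 flags P=0 W=0 U=1 S=0
  ⇒ fault: PAGE_NOT_PRESENT  — 1 lookups
#2 VA=0xD010021CCD4 (w,kernel):
  [0] read 0x39 idx=26: raw=0x4B007 flags P=1 W=1 U=1 S=0
  [1] read 0x4B idx=4: raw=0x4E007 flags P=1 W=1 U=1 S=0
  [2] read 0x4E idx=1: raw=0x4F007 flags P=1 W=1 U=1 S=0
  [3] read 0x4F idx=28: raw=0x50005 flags P=1 W=0 U=1 S=0
  ⇒ fault: PROTECTION_VIOLATION  — 4 lookups
#3 VA=0xC840301714B (w,user):
  [0] read 0x39 idx=25: raw=0x53007 flags P=1 W=1 U=1 S=0
  [1] read 0x53 idx=16: raw=0x57007 flags P=1 W=1 U=1 S=0
  [2] read 0x57 idx=24: raw=0x5A007 flags P=1 W=1 U=1 S=0
  [3] read 0x5A idx=23: raw=0x5E007 flags P=1 W=1 U=1 S=0
  ⇒ phys 0x5E14B  [4 reads]
#4 VA=0x48080605C44 (r,user):
  [0] read 0x39 idx=9: raw=0x5F007 flags P=1 W=1 U=1 S=0
  [1] read 0x5F idx=2: raw=0x60007 flags P=1 W=1 U=1 S=0
  [2] read 0x60 idx=3: raw=0x61007 flags P=1 W=1 U=1 S=0
  [3] read 0x61 idx=5: raw=0x64007 flags P=1 W=1 U=1 S=0
  ⇒ phys 0x64C44  [4 reads]
#5 VA=0x78682405A81 (w,user):
  [0] read 0x39 idx=15: raw=0x67007 flags P=1 W=1 U=1 S=0
  [1] read 0x67 idx=26: raw=0x6B007 flags P=1 W=1 U=1 S=0
  [2] read 0x6B idx=18: raw=0x6C007 flags P=1 W=1 U=1 S=0
  [3] read 0x6C idx=5: raw=0x6F005 flags P=1 W=0 U=1 S=0
  ⇒ fault: PROTECTION_VIOLATION  — 4 lookups

Access #5 PA: FAULT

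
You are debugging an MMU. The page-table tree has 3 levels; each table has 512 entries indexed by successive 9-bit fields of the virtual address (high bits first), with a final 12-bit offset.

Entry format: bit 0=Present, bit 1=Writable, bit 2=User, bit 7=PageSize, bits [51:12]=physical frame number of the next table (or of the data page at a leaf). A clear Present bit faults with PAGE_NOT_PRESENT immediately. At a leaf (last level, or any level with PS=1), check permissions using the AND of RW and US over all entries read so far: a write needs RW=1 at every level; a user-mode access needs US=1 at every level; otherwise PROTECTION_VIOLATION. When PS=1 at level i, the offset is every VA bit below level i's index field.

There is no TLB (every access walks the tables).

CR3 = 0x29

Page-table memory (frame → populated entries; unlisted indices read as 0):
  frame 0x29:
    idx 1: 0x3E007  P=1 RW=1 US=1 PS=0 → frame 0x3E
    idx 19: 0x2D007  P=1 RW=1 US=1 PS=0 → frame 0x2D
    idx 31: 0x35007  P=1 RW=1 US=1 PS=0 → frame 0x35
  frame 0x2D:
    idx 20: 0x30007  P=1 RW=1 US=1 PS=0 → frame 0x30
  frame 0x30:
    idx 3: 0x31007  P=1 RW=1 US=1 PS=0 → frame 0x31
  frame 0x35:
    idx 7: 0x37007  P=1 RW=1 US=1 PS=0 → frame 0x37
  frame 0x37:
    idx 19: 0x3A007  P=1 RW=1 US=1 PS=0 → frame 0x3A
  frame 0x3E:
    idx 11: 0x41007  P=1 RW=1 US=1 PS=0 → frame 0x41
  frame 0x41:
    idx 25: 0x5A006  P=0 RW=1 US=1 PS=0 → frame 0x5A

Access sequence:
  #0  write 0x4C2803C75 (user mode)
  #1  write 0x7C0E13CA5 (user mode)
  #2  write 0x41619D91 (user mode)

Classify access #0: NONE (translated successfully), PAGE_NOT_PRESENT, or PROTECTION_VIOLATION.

Walk each access:
#0 VA=0x4C2803C75 (w,user):
  L0 @0x29[19] → 0x2D007  P=1,RW=1,US=1,PS=0
  L1 @0x2D[20] → 0x30007  P=1,RW=1,US=1,PS=0
  L2 @0x30[3] → 0x31007  P=1,RW=1,US=1,PS=0
  → PA=0x31C75  (3 entries read)
#1 VA=0x7C0E13CA5 (w,user):
  L0 @0x29[31] → 0x35007  P=1,RW=1,US=1,PS=0
  L1 @0x35[7] → 0x37007  P=1,RW=1,US=1,PS=0
  L2 @0x37[19] → 0x3A007  P=1,RW=1,US=1,PS=0
  → PA=0x3ACA5  (3 entries read)
#2 VA=0x41619D91 (w,user):
  L0 @0x29[1] → 0x3E007  P=1,RW=1,US=1,PS=0
  L1 @0x3E[11] → 0x41007  P=1,RW=1,US=1,PS=0
  L2 @0x41[25] → 0x5A006  P=0,RW=1,US=1,PS=0
  ⇒ fault: PAGE_NOT_PRESENT  — 3 lookups

Access #0 fault: NONE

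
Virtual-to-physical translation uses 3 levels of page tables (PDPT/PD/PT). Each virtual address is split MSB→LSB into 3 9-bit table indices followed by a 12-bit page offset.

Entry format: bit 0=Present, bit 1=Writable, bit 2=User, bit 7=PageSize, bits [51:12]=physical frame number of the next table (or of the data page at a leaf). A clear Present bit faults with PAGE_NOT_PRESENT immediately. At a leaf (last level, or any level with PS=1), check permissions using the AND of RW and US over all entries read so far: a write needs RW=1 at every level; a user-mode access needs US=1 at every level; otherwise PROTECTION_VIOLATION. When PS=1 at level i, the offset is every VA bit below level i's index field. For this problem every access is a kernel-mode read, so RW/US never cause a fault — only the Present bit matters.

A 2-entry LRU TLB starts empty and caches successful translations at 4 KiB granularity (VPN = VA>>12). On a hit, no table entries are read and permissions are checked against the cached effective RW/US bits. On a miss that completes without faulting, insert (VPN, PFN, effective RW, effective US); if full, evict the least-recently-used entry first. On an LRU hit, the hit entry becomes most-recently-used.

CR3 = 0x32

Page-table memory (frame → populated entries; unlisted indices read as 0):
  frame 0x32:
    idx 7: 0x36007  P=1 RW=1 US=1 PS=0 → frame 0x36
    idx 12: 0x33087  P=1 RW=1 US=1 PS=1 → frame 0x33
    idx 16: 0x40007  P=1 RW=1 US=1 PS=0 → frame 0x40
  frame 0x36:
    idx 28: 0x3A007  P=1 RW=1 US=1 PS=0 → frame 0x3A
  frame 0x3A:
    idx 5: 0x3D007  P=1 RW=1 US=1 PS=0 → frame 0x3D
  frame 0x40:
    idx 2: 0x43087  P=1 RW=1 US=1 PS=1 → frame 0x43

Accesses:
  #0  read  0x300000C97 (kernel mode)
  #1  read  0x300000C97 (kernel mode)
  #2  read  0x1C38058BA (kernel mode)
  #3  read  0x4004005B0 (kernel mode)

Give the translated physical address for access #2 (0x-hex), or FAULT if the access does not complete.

Walk each access:
#0 VA=0x300000C97 (r,kernel):
  L0: frame=0x32 idx=12 entry=0x33087 [P=1 RW=1 US=1 PS=1]
  → PA=0x33C97 (huge @L0)  (1 entries read)
#1 VA=0x300000C97 (r,kernel):
  TLB hit vpn=0x300000 → PA=0x33C97
#2 VA=0x1C38058BA (r,kernel):
  L0: frame=0x32 idx=7 entry=0x36007 [P=1 RW=1 US=1 PS=0]
  L1: frame=0x36 idx=28 entry=0x3A007 [P=1 RW=1 US=1 PS=0]
  L2: frame=0x3A idx=5 entry=0x3D007 [P=1 RW=1 US=1 PS=0]
  → PA=0x3D8BA  (3 entries read)
#3 VA=0x4004005B0 (r,kernel):
  L0: frame=0x32 idx=16 entry=0x40007 [P=1 RW=1 US=1 PS=0]
  L1: frame=0x40 idx=2 entry=0x43087 [P=1 RW=1 US=1 PS=1]
  → PA=0x435B0 (huge @L1)  (2 entries read)

Access #2 PA: 0x3D8BA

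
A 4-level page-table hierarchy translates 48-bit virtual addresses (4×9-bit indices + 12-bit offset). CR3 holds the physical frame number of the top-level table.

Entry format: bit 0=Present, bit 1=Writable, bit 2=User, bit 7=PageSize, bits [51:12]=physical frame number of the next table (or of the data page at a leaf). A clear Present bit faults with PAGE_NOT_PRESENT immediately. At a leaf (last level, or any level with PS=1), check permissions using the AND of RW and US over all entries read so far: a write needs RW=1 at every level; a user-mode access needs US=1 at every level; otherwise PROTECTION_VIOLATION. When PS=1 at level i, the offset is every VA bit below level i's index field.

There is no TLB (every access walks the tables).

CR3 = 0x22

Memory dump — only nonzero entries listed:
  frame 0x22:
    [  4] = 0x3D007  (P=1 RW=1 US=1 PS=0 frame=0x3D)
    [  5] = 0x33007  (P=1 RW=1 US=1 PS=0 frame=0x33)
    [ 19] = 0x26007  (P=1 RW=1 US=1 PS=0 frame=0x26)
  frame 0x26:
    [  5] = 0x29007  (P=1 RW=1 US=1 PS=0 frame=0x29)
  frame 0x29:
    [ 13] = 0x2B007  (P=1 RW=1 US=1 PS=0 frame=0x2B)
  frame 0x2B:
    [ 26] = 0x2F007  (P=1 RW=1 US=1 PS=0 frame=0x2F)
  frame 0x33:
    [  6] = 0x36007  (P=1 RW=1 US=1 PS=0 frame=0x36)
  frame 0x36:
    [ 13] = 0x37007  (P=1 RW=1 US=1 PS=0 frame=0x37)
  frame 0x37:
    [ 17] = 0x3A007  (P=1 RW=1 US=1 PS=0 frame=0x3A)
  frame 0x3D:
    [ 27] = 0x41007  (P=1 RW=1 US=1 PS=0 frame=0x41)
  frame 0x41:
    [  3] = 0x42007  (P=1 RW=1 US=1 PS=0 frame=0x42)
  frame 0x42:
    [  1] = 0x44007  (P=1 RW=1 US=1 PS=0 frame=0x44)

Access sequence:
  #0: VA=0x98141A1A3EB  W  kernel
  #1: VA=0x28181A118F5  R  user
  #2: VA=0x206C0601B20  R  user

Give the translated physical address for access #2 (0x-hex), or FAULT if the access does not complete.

Trace:
#0 VA=0x98141A1A3EB (w,kernel):
  L0: frame=0x22 idx=19 entry=0x26007 [P=1 RW=1 US=1 PS=0]
  L1: frame=0x26 idx=5 entry=0x29007 [P=1 RW=1 US=1 PS=0]
  L2: frame=0x29 idx=13 entry=0x2B007 [P=1 RW=1 US=1 PS=0]
  L3: frame=0x2B idx=26 entry=0x2F007 [P=1 RW=1 US=1 PS=0]
  ⇒ phys 0x2F3EB  [4 reads]
#1 VA=0x28181A118F5 (r,user):
  L0: frame=0x22 idx=5 entry=0x33007 [P=1 RW=1 US=1 PS=0]
  L1: frame=0x33 idx=6 entry=0x36007 [P=1 RW=1 US=1 PS=0]
  L2: frame=0x36 idx=13 entry=0x37007 [P=1 RW=1 US=1 PS=0]
  L3: frame=0x37 idx=17 entry=0x3A007 [P=1 RW=1 US=1 PS=0]
  ⇒ phys 0x3A8F5  [4 reads]
#2 VA=0x206C0601B20 (r,user):
  L0: frame=0x22 idx=4 entry=0x3D007 [P=1 RW=1 US=1 PS=0]
  L1: frame=0x3D idx=27 entry=0x41007 [P=1 RW=1 US=1 PS=0]
  L2: frame=0x41 idx=3 entry=0x42007 [P=1 RW=1 US=1 PS=0]
  L3: frame=0x42 idx=1 entry=0x44007 [P=1 RW=1 US=1 PS=0]
  ⇒ phys 0x44B20  [4 reads]

Access #2 PA: 0x44B20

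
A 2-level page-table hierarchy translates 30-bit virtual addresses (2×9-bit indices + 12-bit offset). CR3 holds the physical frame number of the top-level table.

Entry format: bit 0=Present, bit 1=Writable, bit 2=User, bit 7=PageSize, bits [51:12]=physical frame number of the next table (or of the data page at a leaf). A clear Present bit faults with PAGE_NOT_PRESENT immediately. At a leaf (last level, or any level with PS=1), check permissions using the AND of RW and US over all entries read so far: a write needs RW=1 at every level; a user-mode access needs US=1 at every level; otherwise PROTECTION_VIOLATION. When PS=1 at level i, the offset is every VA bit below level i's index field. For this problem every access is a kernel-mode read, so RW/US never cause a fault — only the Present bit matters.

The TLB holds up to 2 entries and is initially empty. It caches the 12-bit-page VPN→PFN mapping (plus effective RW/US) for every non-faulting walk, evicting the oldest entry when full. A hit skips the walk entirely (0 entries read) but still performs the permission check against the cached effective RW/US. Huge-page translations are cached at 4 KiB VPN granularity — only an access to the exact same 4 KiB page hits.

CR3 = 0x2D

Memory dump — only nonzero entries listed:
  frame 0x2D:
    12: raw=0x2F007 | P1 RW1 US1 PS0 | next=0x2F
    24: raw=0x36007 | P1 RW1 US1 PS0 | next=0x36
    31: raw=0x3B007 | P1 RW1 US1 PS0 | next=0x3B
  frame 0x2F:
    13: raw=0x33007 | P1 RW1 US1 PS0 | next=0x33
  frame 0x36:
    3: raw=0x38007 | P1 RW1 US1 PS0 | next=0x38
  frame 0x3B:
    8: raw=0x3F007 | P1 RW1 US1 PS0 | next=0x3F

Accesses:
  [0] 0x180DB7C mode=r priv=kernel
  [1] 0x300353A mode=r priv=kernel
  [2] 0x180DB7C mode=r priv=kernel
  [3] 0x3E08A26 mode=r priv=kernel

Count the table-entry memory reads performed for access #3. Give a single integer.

Walk each access:
#0 VA=0x180DB7C (r,kernel):
  lvl0: tbl 0x2D, slot 12 ⇒ 0x2F007 (P1/RW1/US1/PS0)
  lvl1: tbl 0x2F, slot 13 ⇒ 0x33007 (P1/RW1/US1/PS0)
  ⇒ phys 0x33B7C  [2 reads]
#1 VA=0x300353A (r,kernel):
  lvl0: tbl 0x2D, slot 24 ⇒ 0x36007 (P1/RW1/US1/PS0)
  lvl1: tbl 0x36, slot 3 ⇒ 0x38007 (P1/RW1/US1/PS0)
  ⇒ phys 0x3853A  [2 reads]
#2 VA=0x180DB7C (r,kernel):
  TLB hit vpn=0x180D → PA=0x33B7C
#3 VA=0x3E08A26 (r,kernel):
  lvl0: tbl 0x2D, slot 31 ⇒ 0x3B007 (P1/RW1/US1/PS0)
  lvl1: tbl 0x3B, slot 8 ⇒ 0x3F007 (P1/RW1/US1/PS0)
  ⇒ phys 0x3FA26  [2 reads]

Entries read for #3: 2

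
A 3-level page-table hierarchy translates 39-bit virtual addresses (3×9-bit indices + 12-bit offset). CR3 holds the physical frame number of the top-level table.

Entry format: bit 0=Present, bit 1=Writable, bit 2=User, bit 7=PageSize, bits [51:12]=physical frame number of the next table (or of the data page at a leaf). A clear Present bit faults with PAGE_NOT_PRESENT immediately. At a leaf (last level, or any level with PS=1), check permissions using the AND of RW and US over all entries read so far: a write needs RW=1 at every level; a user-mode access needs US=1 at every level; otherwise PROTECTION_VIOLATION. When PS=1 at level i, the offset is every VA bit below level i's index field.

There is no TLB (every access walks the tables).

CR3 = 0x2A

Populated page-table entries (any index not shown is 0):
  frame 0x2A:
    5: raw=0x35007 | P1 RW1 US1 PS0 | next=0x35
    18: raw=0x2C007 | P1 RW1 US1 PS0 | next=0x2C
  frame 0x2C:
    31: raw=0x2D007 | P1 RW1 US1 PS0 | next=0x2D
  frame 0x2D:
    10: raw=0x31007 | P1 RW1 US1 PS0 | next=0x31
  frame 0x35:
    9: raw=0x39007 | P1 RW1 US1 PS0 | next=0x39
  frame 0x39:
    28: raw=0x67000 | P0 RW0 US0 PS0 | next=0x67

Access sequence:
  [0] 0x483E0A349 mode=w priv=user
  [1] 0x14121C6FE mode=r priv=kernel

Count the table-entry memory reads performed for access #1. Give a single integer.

Walk each access:
#0 VA=0x483E0A349 (w,user):
  lvl0: tbl 0x2A, slot 18 ⇒ 0x2C007 (P1/RW1/US1/PS0)
  lvl1: tbl 0x2C, slot 31 ⇒ 0x2D007 (P1/RW1/US1/PS0)
  lvl2: tbl 0x2D, slot 10 ⇒ 0x31007 (P1/RW1/US1/PS0)
  → PA=0x31349  (3 entries read)
#1 VA=0x14121C6FE (r,kernel):
  lvl0: tbl 0x2A, slot 5 ⇒ 0x35007 (P1/RW1/US1/PS0)
  lvl1: tbl 0x35, slot 9 ⇒ 0x39007 (P1/RW1/US1/PS0)
  lvl2: tbl 0x39, slot 28 ⇒ 0x67000 (P0/RW0/US0/PS0)
  ✗ PAGE_NOT_PRESENT  [3 reads]

Entries read for #1: 3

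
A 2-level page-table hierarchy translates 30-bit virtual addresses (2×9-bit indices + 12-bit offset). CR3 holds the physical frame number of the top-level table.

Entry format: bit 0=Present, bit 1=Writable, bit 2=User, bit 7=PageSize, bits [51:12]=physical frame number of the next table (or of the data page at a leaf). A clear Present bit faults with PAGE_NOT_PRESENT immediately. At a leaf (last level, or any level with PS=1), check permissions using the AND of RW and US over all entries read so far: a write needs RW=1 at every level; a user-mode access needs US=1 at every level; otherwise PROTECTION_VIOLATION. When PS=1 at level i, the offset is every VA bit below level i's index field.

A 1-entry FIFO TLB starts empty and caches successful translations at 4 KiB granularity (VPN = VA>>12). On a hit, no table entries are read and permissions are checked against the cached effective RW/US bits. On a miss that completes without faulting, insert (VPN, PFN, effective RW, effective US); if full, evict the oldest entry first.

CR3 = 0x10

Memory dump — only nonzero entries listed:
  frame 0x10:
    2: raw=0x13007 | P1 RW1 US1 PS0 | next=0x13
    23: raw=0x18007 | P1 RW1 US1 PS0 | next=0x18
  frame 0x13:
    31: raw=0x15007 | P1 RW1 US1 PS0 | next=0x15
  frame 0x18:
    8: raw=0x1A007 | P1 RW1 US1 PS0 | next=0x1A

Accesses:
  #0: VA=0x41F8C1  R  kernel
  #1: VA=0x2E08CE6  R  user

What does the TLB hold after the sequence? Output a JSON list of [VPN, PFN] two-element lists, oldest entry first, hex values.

Walk each access:
#0 VA=0x41F8C1 (r,kernel):
  [0] read 0x10 idx=2: raw=0x13007 flags P=1 W=1 U=1 S=0
  [1] read 0x13 idx=31: raw=0x15007 flags P=1 W=1 U=1 S=0
  ✓ 0x158C1  — 2 lookups
#1 VA=0x2E08CE6 (r,user):
  [0] read 0x10 idx=23: raw=0x18007 flags P=1 W=1 U=1 S=0
  [1] read 0x18 idx=8: raw=0x1A007 flags P=1 W=1 U=1 S=0
  ✓ 0x1ACE6  — 2 lookups

TLB: [["0x2E08", "0x1A"]]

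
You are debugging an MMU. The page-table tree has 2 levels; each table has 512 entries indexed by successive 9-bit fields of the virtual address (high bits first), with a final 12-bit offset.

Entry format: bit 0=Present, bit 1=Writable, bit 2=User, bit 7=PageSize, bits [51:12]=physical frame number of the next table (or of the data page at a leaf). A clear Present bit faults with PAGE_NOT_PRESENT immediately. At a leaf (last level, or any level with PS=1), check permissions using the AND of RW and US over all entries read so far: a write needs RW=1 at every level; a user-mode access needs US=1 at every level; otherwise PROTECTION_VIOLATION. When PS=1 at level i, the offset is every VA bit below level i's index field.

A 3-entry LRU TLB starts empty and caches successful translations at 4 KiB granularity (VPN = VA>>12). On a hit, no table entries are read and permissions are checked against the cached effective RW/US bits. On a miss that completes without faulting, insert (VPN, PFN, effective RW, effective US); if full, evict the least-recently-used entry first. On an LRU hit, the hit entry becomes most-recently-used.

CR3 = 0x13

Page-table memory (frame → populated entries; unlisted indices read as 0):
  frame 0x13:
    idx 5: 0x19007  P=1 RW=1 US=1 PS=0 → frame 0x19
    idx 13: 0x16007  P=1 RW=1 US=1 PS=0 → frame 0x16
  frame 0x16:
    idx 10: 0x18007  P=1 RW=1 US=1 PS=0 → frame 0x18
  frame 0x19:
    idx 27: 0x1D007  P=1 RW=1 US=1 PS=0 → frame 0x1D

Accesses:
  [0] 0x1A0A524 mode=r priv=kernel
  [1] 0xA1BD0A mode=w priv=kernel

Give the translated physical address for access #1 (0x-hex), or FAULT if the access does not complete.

Walk each access:
#0 VA=0x1A0A524 (r,kernel):
  L0 @0x13[13] → 0x16007  P=1,RW=1,US=1,PS=0
  L1 @0x16[10] → 0x18007  P=1,RW=1,US=1,PS=0
  → PA=0x18524  (2 entries read)
#1 VA=0xA1BD0A (w,kernel):
  L0 @0x13[5] → 0x19007  P=1,RW=1,US=1,PS=0
  L1 @0x19[27] → 0x1D007  P=1,RW=1,US=1,PS=0
  → PA=0x1DD0A  (2 entries read)

Access #1 PA: 0x1DD0A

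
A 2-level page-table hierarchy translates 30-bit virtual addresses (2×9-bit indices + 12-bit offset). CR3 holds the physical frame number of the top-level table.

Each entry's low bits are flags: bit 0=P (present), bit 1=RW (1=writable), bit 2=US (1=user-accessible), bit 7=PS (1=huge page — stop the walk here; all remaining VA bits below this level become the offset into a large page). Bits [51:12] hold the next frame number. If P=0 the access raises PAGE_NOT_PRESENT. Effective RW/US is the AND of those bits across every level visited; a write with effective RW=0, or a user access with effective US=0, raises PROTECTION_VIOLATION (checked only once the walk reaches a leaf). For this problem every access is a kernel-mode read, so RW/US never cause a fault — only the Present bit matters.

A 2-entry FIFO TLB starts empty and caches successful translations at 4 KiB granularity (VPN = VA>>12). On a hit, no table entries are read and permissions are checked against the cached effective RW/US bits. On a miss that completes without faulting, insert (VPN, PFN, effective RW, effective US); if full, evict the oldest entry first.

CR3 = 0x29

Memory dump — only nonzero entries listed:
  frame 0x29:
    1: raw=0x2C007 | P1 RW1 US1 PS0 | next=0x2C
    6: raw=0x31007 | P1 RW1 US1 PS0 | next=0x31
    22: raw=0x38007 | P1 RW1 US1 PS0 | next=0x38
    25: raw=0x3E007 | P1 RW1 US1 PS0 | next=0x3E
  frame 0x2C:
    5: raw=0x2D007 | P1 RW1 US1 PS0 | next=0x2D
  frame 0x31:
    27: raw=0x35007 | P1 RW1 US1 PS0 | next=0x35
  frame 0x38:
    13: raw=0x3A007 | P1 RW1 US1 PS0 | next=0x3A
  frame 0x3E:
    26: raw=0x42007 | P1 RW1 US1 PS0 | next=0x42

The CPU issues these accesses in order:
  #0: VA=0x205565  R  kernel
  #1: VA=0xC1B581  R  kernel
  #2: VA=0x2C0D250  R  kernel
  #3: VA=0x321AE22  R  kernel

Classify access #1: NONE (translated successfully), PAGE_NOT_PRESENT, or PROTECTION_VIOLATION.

Per-access translation:
#0 VA=0x205565 (r,kernel):
  [0] read 0x29 idx=1: raw=0x2C007 flags P=1 W=1 U=1 S=0
  [1] read 0x2C idx=5: raw=0x2D007 flags P=1 W=1 U=1 S=0
  ⇒ phys 0x2D565  [2 reads]
#1 VA=0xC1B581 (r,kernel):
  [0] read 0x29 idx=6: raw=0x31007 flags P=1 W=1 U=1 S=0
  [1] read 0x31 idx=27: raw=0x35007 flags P=1 W=1 U=1 S=0
  ⇒ phys 0x35581  [2 reads]
#2 VA=0x2C0D250 (r,kernel):
  [0] read 0x29 idx=22: raw=0x38007 flags P=1 W=1 U=1 S=0
  [1] read 0x38 idx=13: raw=0x3A007 flags P=1 W=1 U=1 S=0
  ⇒ phys 0x3A250  [2 reads]
#3 VA=0x321AE22 (r,kernel):
  [0] read 0x29 idx=25: raw=0x3E007 flags P=1 W=1 U=1 S=0
  [1] read 0x3E idx=26: raw=0x42007 flags P=1 W=1 U=1 S=0
  ⇒ phys 0x42E22  [2 reads]

Access #1 fault: NONE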